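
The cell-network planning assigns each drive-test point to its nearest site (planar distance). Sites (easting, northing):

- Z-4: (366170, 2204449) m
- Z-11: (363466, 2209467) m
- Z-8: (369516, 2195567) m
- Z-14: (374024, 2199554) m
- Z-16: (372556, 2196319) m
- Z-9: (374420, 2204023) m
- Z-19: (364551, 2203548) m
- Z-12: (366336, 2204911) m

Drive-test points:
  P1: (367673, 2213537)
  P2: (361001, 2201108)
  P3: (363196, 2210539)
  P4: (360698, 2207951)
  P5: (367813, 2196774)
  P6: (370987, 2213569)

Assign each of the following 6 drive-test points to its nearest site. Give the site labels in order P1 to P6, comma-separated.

P1 → Z-11 (d²=34263749.00)
P2 → Z-19 (d²=18556100.00)
P3 → Z-11 (d²=1222084.00)
P4 → Z-11 (d²=9960080.00)
P5 → Z-8 (d²=4357058.00)
P6 → Z-11 (d²=73391845.00)

Z-11, Z-19, Z-11, Z-11, Z-8, Z-11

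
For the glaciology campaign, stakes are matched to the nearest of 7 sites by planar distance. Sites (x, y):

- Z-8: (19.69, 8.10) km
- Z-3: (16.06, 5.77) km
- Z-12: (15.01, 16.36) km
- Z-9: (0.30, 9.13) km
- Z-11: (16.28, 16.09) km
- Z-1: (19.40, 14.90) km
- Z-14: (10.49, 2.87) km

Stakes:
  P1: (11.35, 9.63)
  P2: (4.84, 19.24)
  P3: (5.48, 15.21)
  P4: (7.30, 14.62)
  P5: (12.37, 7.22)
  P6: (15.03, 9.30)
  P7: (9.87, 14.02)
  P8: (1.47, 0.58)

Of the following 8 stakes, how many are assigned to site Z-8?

0

P1 → Z-3
P2 → Z-12
P3 → Z-9
P4 → Z-12
P5 → Z-3
P6 → Z-3
P7 → Z-12
P8 → Z-9
0 of the 8 go to Z-8.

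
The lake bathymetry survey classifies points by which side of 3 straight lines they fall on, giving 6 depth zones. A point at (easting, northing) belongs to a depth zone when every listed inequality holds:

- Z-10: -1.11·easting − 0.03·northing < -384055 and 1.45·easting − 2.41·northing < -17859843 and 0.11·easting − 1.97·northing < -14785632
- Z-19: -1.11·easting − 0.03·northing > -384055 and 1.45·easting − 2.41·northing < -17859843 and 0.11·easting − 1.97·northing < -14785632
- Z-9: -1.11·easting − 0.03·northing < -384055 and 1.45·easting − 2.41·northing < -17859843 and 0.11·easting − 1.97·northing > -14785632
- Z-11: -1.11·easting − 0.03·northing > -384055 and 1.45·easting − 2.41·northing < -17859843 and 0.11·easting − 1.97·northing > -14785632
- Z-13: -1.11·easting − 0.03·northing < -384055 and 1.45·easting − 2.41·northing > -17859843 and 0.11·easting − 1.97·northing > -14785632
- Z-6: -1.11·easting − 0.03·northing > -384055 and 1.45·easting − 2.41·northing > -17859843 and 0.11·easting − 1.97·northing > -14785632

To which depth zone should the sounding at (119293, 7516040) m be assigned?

Z-19

-1.11·119293 − 0.03·7516040 = -357896.430, which is > -384055
1.45·119293 − 2.41·7516040 = -17940681.550, which is < -17859843
0.11·119293 − 1.97·7516040 = -14793476.570, which is < -14785632
This sign pattern matches Z-19.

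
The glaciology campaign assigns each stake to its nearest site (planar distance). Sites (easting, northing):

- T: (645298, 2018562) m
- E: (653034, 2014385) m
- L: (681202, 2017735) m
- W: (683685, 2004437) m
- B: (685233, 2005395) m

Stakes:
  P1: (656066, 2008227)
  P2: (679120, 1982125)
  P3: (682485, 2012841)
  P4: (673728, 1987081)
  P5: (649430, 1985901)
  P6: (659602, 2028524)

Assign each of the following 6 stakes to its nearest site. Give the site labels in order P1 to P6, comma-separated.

E, W, L, W, E, E

P1 → E (d²=47113988.00)
P2 → W (d²=518664569.00)
P3 → L (d²=25597325.00)
P4 → W (d²=400372585.00)
P5 → E (d²=824327072.00)
P6 → E (d²=243049945.00)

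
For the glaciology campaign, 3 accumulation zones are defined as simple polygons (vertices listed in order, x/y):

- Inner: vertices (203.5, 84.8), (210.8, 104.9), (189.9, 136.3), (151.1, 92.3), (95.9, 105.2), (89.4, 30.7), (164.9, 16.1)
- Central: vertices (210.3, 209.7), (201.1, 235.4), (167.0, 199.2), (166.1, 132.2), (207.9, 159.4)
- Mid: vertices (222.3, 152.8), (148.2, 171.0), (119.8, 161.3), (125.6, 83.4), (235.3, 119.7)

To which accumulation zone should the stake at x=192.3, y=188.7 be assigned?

Central

Cast a ray rightward from (192.3, 188.7). For each polygon, the edges (by vertex number in listed order) whose endpoints lie on opposite sides of y = 188.7, where each meets that height, and whether that is right or left of the point:
Inner: no edge straddles that height → 0 crossings.
Central: 3–4 at x≈166.86 (left), 5–1 at x≈209.30 (right) → 1 crossing.
Mid: no edge straddles that height → 0 crossings.
Only Central has an odd count, so the point is inside Central.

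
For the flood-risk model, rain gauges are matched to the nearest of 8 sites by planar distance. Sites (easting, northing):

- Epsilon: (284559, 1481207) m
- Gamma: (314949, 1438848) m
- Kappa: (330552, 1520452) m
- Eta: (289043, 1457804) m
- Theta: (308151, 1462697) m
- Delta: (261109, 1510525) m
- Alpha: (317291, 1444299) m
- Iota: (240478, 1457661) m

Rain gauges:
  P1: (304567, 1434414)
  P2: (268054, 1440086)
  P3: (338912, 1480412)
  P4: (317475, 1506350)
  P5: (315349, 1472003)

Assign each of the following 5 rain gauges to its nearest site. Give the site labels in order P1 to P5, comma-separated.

P1 → Gamma (d²=127446280.00)
P2 → Eta (d²=754465645.00)
P3 → Theta (d²=1260060346.00)
P4 → Kappa (d²=369874333.00)
P5 → Theta (d²=138412840.00)

Gamma, Eta, Theta, Kappa, Theta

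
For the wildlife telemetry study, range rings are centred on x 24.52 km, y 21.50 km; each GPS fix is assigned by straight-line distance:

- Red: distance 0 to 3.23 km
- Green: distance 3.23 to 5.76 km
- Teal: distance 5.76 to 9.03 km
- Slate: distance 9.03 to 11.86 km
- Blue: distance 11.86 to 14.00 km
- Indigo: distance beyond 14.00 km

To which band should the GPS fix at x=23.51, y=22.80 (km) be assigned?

Distance = √((23.51−24.52)² + (22.80−21.50)²) = √(1.020 + 1.690) = 1.646 km.
0 ≤ 1.646 < 3.23 → Red.

Red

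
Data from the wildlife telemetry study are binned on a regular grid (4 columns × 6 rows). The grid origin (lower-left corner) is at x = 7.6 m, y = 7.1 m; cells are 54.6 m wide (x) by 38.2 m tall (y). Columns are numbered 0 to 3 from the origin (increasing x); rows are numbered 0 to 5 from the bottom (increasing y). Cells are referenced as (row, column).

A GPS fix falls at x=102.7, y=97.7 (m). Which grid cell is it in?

(2, 1)

Column index: ⌊(102.7 − 7.6) / 54.6⌋ = ⌊1.742⌋ = 1
Row offset from origin: ⌊(97.7 − 7.1) / 38.2⌋ = ⌊2.372⌋ = 2 → row 2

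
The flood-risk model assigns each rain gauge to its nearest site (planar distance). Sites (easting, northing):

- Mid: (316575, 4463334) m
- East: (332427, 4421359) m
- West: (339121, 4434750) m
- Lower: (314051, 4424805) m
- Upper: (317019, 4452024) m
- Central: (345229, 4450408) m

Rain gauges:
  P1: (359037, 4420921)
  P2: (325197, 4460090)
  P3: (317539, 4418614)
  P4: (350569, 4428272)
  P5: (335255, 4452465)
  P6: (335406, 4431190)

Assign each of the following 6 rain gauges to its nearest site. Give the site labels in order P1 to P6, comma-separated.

P1 → West (d²=587888297.00)
P2 → Mid (d²=84862420.00)
P3 → Lower (d²=50494625.00)
P4 → West (d²=173021188.00)
P5 → Central (d²=103711925.00)
P6 → West (d²=26474825.00)

West, Mid, Lower, West, Central, West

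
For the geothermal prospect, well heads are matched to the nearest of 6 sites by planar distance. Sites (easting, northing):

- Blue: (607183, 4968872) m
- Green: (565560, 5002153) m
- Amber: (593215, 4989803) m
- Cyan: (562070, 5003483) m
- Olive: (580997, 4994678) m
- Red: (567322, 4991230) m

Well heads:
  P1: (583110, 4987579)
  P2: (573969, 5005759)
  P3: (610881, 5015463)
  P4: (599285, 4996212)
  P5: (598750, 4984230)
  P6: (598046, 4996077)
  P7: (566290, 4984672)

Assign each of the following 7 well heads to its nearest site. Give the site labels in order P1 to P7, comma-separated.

Olive, Green, Amber, Amber, Amber, Amber, Red

P1 → Olive (d²=54860570.00)
P2 → Green (d²=83714517.00)
P3 → Amber (d²=970523156.00)
P4 → Amber (d²=77920181.00)
P5 → Amber (d²=61694554.00)
P6 → Amber (d²=62701637.00)
P7 → Red (d²=44072388.00)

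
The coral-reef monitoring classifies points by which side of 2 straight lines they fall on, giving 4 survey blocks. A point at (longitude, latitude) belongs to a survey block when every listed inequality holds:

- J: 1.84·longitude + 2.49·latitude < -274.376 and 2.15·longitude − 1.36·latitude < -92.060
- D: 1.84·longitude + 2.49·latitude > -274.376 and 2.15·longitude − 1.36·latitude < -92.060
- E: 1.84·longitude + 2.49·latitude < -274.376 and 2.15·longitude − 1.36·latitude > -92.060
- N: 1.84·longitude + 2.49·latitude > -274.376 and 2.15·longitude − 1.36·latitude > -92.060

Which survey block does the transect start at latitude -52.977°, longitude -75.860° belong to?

1.84·-75.860 + 2.49·-52.977 = -271.495, which is > -274.376
2.15·-75.860 − 1.36·-52.977 = -91.050, which is > -92.060
This sign pattern matches N.

N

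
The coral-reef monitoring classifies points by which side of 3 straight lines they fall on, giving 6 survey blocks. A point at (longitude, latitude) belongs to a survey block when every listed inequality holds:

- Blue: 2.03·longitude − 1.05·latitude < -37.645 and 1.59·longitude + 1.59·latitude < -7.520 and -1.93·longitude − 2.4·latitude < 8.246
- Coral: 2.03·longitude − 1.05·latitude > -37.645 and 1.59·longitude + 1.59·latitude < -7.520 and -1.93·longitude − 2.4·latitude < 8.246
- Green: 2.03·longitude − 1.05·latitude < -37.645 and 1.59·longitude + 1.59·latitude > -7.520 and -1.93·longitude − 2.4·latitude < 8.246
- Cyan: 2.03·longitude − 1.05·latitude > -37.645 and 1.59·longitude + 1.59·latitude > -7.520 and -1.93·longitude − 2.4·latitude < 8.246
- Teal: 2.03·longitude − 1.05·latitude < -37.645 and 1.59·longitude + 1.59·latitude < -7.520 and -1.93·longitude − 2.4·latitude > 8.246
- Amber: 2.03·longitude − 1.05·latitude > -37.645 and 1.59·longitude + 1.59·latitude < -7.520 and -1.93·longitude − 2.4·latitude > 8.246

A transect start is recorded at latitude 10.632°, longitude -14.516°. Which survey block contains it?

Green

2.03·-14.516 − 1.05·10.632 = -40.631, which is < -37.645
1.59·-14.516 + 1.59·10.632 = -6.176, which is > -7.520
-1.93·-14.516 − 2.4·10.632 = 2.499, which is < 8.246
This sign pattern matches Green.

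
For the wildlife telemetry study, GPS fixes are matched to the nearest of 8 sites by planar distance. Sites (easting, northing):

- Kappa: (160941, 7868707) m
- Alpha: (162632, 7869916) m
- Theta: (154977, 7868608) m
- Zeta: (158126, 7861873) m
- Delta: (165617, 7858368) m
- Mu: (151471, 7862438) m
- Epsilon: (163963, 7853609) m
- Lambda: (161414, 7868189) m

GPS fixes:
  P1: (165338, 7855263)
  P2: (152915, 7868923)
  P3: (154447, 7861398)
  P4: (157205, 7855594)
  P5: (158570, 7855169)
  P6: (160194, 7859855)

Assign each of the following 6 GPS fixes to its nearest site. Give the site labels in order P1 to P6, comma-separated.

P1 → Epsilon (d²=4626341.00)
P2 → Theta (d²=4351069.00)
P3 → Mu (d²=9938176.00)
P4 → Zeta (d²=40274082.00)
P5 → Epsilon (d²=31518049.00)
P6 → Zeta (d²=8348948.00)

Epsilon, Theta, Mu, Zeta, Epsilon, Zeta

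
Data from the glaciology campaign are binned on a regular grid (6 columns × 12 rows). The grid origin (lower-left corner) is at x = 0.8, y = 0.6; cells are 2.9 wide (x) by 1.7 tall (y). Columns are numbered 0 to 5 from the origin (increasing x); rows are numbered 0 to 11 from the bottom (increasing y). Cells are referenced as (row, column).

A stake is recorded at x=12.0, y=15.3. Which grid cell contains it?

(8, 3)

Column index: ⌊(12.0 − 0.8) / 2.9⌋ = ⌊3.862⌋ = 3
Row offset from origin: ⌊(15.3 − 0.6) / 1.7⌋ = ⌊8.647⌋ = 8 → row 8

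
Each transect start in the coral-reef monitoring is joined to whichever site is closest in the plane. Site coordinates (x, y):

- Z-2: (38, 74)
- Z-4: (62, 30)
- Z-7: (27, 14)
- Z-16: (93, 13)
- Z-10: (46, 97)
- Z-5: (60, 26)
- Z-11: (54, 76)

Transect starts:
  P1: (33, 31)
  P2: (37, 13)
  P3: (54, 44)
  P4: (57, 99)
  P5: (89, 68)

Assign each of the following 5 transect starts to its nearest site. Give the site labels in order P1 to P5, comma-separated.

P1 → Z-7 (d²=325.00)
P2 → Z-7 (d²=101.00)
P3 → Z-4 (d²=260.00)
P4 → Z-10 (d²=125.00)
P5 → Z-11 (d²=1289.00)

Z-7, Z-7, Z-4, Z-10, Z-11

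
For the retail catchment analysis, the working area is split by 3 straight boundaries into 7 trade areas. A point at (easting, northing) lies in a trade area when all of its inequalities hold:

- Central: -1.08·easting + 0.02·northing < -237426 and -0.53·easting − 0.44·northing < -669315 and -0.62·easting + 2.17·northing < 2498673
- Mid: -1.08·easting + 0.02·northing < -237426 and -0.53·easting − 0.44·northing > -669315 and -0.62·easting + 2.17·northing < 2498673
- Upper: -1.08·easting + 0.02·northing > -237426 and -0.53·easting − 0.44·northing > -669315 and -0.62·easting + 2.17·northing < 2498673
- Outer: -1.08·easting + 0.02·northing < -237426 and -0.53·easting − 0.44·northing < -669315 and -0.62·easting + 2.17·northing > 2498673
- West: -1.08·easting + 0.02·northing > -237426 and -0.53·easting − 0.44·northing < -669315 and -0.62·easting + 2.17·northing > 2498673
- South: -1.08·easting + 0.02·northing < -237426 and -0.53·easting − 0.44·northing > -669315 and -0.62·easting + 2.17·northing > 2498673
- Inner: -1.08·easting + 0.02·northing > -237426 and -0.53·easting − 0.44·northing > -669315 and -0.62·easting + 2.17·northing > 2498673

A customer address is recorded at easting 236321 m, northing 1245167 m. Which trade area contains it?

West

-1.08·236321 + 0.02·1245167 = -230323.340, which is > -237426
-0.53·236321 − 0.44·1245167 = -673123.610, which is < -669315
-0.62·236321 + 2.17·1245167 = 2555493.370, which is > 2498673
This sign pattern matches West.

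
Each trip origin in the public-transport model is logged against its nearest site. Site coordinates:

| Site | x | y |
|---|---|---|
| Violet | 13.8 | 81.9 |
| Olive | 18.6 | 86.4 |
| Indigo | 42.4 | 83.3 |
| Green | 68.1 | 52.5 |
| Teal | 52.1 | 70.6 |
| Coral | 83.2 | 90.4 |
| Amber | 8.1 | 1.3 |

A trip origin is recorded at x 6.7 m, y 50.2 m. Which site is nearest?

Violet

Squared distances to each site:
Violet: 1055.300; Olive: 1452.050; Indigo: 2370.100; Green: 3775.250; Teal: 2477.320; Coral: 7468.290; Amber: 2393.170.
Minimum at Violet.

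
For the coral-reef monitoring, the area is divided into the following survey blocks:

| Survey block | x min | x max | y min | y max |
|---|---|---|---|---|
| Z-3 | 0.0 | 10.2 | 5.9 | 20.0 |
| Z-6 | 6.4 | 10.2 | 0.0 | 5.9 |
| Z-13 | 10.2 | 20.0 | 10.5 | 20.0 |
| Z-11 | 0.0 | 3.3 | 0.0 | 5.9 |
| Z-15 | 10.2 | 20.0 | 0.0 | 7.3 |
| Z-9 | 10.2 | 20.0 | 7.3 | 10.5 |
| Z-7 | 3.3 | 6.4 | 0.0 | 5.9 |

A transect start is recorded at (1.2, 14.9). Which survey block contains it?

Z-3

The point has x = 1.2 and y = 14.9.
Only Z-3 satisfies 0.0 ≤ x ≤ 10.2 and 5.9 ≤ y ≤ 20.0.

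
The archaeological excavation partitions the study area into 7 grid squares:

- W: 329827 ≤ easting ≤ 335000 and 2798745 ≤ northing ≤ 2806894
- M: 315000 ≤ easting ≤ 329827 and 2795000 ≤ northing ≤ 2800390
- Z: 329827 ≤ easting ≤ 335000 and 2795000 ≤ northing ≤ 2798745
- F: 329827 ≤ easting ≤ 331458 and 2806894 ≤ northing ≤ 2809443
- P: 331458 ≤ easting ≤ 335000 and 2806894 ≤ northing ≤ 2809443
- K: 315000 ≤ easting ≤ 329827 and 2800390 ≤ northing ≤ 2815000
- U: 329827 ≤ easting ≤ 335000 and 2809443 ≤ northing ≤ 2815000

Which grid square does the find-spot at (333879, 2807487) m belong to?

The point has easting = 333879 and northing = 2807487.
Only P satisfies 331458 ≤ easting ≤ 335000 and 2806894 ≤ northing ≤ 2809443.

P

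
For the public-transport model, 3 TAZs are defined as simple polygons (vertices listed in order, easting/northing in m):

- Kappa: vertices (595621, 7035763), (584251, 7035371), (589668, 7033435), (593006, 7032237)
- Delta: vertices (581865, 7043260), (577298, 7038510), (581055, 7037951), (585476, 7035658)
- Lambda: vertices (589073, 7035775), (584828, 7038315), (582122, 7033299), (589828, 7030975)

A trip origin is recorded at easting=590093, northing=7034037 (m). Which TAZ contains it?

Kappa

Cast a ray rightward from (590093, 7034037). For each polygon, the edges (by vertex number in listed order) whose endpoints lie on opposite sides of northing = 7034037, where each meets that height, and whether that is right or left of the point:
Kappa: 2–3 at easting≈587983.6 (left), 4–1 at easting≈594340.9 (right) → 1 crossing.
Delta: no edge straddles that height → 0 crossings.
Lambda: 2–3 at easting≈582520.1 (left), 4–1 at easting≈589346.4 (left) → 0 crossings.
Only Kappa has an odd count, so the point is inside Kappa.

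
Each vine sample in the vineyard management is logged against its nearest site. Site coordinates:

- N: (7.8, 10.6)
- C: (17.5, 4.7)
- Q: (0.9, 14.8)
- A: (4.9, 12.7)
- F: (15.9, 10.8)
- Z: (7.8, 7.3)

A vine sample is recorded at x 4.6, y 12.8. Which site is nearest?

Squared distances to each site:
N: 15.080; C: 232.020; Q: 17.690; A: 0.100; F: 131.690; Z: 40.490.
Minimum at A.

A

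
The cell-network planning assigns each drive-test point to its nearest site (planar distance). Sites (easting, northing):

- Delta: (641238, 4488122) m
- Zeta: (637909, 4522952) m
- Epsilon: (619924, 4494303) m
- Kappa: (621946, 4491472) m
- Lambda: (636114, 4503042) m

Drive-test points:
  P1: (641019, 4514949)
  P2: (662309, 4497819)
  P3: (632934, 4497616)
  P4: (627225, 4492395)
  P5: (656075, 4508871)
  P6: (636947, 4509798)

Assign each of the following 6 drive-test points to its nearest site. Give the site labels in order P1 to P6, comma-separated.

Zeta, Delta, Lambda, Kappa, Lambda, Lambda

P1 → Zeta (d²=73720109.00)
P2 → Delta (d²=538018850.00)
P3 → Lambda (d²=39553876.00)
P4 → Kappa (d²=28719770.00)
P5 → Lambda (d²=432418762.00)
P6 → Lambda (d²=46337425.00)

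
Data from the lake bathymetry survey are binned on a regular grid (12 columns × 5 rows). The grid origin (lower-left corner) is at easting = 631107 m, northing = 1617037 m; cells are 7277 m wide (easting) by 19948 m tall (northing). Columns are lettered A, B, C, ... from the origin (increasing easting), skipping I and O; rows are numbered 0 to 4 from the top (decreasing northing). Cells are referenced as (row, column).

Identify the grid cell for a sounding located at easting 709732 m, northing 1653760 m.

(3, L)

Column index: ⌊(709732 − 631107) / 7277⌋ = ⌊10.805⌋ = 10 → column L
Row offset from origin: ⌊(1653760 − 1617037) / 19948⌋ = ⌊1.841⌋ = 1 → row 3 (counted from top)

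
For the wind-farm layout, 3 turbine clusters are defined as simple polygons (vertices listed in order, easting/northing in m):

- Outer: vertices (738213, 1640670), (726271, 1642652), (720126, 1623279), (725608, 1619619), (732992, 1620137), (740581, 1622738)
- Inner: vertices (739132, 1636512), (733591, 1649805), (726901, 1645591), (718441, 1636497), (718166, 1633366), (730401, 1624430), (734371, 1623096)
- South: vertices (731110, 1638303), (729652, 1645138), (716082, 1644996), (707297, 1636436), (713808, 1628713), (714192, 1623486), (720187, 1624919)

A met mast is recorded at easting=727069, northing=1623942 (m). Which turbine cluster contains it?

Cast a ray rightward from (727069, 1623942). For each polygon, the edges (by vertex number in listed order) whose endpoints lie on opposite sides of northing = 1623942, where each meets that height, and whether that is right or left of the point:
Outer: 2–3 at easting≈720336.3 (left), 6–1 at easting≈740422.0 (right) → 1 crossing.
Inner: 6–7 at easting≈731853.3 (right), 7–1 at easting≈734671.2 (right) → 2 crossings.
South: 5–6 at easting≈714158.5 (left), 6–7 at easting≈716099.7 (left) → 0 crossings.
Only Outer has an odd count, so the point is inside Outer.

Outer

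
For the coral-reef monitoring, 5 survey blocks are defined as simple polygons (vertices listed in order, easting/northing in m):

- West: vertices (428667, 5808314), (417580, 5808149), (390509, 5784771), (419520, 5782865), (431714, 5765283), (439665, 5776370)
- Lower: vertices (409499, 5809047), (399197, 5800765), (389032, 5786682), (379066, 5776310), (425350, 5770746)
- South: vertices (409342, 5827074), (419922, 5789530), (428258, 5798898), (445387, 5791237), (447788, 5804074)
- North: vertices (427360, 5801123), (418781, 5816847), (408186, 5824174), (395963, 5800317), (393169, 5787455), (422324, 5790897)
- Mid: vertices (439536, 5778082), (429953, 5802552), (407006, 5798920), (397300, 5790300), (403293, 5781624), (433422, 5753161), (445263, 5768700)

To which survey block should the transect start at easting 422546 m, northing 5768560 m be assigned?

Cast a ray rightward from (422546, 5768560). For each polygon, the edges (by vertex number in listed order) whose endpoints lie on opposite sides of northing = 5768560, where each meets that height, and whether that is right or left of the point:
West: 4–5 at easting≈429441.2 (right), 5–6 at easting≈434064.1 (right) → 2 crossings.
Lower: no edge straddles that height → 0 crossings.
South: no edge straddles that height → 0 crossings.
North: no edge straddles that height → 0 crossings.
Mid: 5–6 at easting≈417121.7 (left), 6–7 at easting≈445156.3 (right) → 1 crossing.
Only Mid has an odd count, so the point is inside Mid.

Mid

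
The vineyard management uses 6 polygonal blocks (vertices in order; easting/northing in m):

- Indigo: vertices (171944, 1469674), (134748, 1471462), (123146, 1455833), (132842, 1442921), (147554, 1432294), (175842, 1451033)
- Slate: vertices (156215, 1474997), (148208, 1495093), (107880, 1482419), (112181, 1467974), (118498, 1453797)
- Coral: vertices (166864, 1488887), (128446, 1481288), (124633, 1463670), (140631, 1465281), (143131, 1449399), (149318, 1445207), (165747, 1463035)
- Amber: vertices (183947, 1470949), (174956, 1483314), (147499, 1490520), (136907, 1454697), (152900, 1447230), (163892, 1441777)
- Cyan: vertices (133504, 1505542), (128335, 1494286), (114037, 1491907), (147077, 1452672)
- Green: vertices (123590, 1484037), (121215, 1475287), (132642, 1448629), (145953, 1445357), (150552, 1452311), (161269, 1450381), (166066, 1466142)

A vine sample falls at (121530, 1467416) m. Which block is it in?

Slate

Cast a ray rightward from (121530, 1467416). For each polygon, the edges (by vertex number in listed order) whose endpoints lie on opposite sides of northing = 1467416, where each meets that height, and whether that is right or left of the point:
Indigo: 2–3 at easting≈131744.5 (right), 6–1 at easting≈172416.2 (right) → 2 crossings.
Slate: 4–5 at easting≈112429.6 (left), 5–1 at easting≈142727.6 (right) → 1 crossing.
Coral: 2–3 at easting≈125443.7 (right), 7–1 at easting≈165936.3 (right) → 2 crossings.
Amber: 3–4 at easting≈140667.7 (right), 6–1 at easting≈181518.2 (right) → 2 crossings.
Cyan: 3–4 at easting≈134661.0 (right), 4–1 at easting≈143291.9 (right) → 2 crossings.
Green: 2–3 at easting≈124588.9 (right), 7–1 at easting≈163042.0 (right) → 2 crossings.
Only Slate has an odd count, so the point is inside Slate.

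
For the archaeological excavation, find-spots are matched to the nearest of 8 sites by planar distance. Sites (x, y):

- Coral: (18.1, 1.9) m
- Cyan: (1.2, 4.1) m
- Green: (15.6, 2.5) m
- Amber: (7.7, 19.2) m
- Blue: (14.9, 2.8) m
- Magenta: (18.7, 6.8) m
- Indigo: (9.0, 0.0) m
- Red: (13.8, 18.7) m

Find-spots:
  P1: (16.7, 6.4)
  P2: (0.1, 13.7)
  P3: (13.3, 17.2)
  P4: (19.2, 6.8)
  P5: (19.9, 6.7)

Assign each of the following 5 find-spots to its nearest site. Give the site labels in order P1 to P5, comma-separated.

Magenta, Amber, Red, Magenta, Magenta

P1 → Magenta (d²=4.16)
P2 → Amber (d²=88.01)
P3 → Red (d²=2.50)
P4 → Magenta (d²=0.25)
P5 → Magenta (d²=1.45)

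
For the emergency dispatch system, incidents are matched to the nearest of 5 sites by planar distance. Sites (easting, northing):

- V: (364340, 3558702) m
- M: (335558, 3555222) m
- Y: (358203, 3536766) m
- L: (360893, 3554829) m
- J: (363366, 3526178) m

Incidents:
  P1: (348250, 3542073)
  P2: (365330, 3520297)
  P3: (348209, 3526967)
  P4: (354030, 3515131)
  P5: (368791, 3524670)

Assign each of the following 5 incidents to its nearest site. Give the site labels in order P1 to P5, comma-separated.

Y, J, Y, J, J

P1 → Y (d²=127226458.00)
P2 → J (d²=38443457.00)
P3 → Y (d²=195900437.00)
P4 → J (d²=209197105.00)
P5 → J (d²=31704689.00)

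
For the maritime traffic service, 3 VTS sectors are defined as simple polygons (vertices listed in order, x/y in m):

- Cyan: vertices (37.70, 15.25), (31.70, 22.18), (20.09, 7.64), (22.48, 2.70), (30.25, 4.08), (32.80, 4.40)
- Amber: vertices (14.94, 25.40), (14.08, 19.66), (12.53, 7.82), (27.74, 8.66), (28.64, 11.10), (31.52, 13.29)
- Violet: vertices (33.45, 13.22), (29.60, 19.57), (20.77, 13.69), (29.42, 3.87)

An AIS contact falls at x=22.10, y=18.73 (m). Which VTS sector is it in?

Amber

Cast a ray rightward from (22.10, 18.73). For each polygon, the edges (by vertex number in listed order) whose endpoints lie on opposite sides of y = 18.73, where each meets that height, and whether that is right or left of the point:
Cyan: 1–2 at x≈34.687 (right), 2–3 at x≈28.945 (right) → 2 crossings.
Amber: 2–3 at x≈13.958 (left), 6–1 at x≈24.072 (right) → 1 crossing.
Violet: 1–2 at x≈30.109 (right), 2–3 at x≈28.339 (right) → 2 crossings.
Only Amber has an odd count, so the point is inside Amber.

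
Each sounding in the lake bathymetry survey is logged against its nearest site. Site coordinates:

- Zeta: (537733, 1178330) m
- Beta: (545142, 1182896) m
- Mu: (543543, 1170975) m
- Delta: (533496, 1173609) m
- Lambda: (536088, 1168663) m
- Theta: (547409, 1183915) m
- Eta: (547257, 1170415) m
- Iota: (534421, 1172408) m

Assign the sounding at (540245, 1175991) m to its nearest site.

Zeta

Squared distances to each site:
Zeta: 11781065.000; Beta: 71659634.000; Mu: 36037060.000; Delta: 51222925.000; Lambda: 70980233.000; Theta: 114112672.000; Eta: 80259920.000; Iota: 46756865.000.
Minimum at Zeta.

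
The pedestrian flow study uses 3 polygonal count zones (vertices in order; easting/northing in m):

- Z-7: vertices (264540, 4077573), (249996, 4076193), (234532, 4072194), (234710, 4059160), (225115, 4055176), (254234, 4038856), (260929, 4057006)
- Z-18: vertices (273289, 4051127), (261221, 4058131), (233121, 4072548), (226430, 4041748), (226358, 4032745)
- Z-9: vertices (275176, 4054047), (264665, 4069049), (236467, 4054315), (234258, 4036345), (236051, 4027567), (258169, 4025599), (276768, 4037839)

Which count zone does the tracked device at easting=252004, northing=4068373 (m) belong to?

Z-7

Cast a ray rightward from (252004, 4068373). For each polygon, the edges (by vertex number in listed order) whose endpoints lie on opposite sides of northing = 4068373, where each meets that height, and whether that is right or left of the point:
Z-7: 3–4 at easting≈234584.2 (left), 7–1 at easting≈262924.7 (right) → 1 crossing.
Z-18: 2–3 at easting≈241258.4 (left), 3–4 at easting≈232214.0 (left) → 0 crossings.
Z-9: 1–2 at easting≈265138.6 (right), 2–3 at easting≈263371.3 (right) → 2 crossings.
Only Z-7 has an odd count, so the point is inside Z-7.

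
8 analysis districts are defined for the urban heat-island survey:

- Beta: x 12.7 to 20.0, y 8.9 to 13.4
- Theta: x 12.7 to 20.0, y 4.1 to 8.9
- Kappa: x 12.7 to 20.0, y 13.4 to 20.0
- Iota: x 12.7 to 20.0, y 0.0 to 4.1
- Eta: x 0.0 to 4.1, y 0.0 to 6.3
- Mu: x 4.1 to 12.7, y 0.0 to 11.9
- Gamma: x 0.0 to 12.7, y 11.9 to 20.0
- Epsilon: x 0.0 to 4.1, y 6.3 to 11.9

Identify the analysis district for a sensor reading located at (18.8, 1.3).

The point has x = 18.8 and y = 1.3.
Only Iota satisfies 12.7 ≤ x ≤ 20.0 and 0.0 ≤ y ≤ 4.1.

Iota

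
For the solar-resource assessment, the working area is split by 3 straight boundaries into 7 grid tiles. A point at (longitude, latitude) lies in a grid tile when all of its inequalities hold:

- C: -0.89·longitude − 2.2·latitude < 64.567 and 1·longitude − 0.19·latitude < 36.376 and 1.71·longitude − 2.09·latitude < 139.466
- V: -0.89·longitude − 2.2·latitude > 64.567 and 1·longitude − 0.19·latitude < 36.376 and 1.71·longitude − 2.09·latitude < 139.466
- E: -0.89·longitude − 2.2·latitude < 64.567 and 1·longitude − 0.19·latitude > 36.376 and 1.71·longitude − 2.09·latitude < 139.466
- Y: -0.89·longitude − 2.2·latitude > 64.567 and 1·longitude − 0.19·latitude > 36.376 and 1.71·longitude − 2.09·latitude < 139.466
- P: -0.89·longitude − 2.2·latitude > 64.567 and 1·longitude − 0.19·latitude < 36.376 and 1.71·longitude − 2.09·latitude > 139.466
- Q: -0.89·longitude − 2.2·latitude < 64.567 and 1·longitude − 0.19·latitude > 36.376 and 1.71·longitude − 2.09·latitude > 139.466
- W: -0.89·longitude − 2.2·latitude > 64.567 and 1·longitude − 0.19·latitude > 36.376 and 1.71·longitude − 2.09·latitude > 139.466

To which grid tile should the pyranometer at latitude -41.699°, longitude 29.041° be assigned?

-0.89·29.041 − 2.2·-41.699 = 65.891, which is > 64.567
1·29.041 − 0.19·-41.699 = 36.964, which is > 36.376
1.71·29.041 − 2.09·-41.699 = 136.811, which is < 139.466
This sign pattern matches Y.

Y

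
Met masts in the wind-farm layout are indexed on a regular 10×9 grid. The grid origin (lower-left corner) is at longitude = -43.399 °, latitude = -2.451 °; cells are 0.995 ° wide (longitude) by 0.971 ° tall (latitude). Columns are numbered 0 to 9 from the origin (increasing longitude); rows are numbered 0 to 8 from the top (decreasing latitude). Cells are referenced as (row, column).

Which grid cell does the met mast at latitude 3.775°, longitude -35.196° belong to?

Column index: ⌊(-35.196 − -43.399) / 0.995⌋ = ⌊8.244⌋ = 8
Row offset from origin: ⌊(3.775 − -2.451) / 0.971⌋ = ⌊6.412⌋ = 6 → row 2 (counted from top)

(2, 8)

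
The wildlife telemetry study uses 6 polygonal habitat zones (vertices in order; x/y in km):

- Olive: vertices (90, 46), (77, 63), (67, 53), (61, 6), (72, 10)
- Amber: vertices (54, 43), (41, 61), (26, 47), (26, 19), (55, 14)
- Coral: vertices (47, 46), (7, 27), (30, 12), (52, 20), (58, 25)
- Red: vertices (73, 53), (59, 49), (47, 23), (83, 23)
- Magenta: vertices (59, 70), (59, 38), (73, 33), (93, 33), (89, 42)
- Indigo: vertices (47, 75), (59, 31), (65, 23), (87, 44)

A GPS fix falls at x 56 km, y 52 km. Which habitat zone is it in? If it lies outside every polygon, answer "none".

Cast a ray rightward from (56, 52). For each polygon, the edges (by vertex number in listed order) whose endpoints lie on opposite sides of y = 52, where each meets that height, and whether that is right or left of the point:
Olive: 1–2 at x≈85.4 (right), 3–4 at x≈66.9 (right) → 2 crossings.
Amber: 1–2 at x≈47.5 (left), 2–3 at x≈31.4 (left) → 0 crossings.
Coral: no edge straddles that height → 0 crossings.
Red: 1–2 at x≈69.5 (right), 4–1 at x≈73.3 (right) → 2 crossings.
Magenta: 1–2 at x≈59.0 (right), 5–1 at x≈78.3 (right) → 2 crossings.
Indigo: 1–2 at x≈53.3 (left), 4–1 at x≈76.7 (right) → 1 crossing.
Only Indigo has an odd count, so the point is inside Indigo.

Indigo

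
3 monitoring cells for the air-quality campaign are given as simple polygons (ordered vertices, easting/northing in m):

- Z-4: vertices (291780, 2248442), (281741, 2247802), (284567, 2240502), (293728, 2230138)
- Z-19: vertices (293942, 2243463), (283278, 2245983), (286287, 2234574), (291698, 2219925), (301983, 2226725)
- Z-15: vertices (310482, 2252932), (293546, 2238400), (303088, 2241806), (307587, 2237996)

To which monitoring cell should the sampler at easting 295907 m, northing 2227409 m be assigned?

Cast a ray rightward from (295907, 2227409). For each polygon, the edges (by vertex number in listed order) whose endpoints lie on opposite sides of northing = 2227409, where each meets that height, and whether that is right or left of the point:
Z-4: no edge straddles that height → 0 crossings.
Z-19: 3–4 at easting≈288933.6 (left), 5–1 at easting≈301654.4 (right) → 1 crossing.
Z-15: no edge straddles that height → 0 crossings.
Only Z-19 has an odd count, so the point is inside Z-19.

Z-19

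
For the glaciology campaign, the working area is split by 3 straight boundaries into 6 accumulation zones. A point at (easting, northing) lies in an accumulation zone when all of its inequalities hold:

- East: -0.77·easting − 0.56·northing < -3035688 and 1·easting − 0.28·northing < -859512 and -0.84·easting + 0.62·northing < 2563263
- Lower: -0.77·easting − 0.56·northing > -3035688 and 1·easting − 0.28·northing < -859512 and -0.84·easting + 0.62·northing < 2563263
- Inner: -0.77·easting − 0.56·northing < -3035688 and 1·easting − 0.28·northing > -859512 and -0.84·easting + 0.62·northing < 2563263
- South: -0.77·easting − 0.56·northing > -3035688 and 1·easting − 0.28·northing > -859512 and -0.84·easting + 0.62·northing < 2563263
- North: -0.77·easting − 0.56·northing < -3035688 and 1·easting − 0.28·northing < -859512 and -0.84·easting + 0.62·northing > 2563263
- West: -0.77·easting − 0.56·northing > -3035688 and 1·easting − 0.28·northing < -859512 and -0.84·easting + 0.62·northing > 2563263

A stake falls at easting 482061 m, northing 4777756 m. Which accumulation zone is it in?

Inner

-0.77·482061 − 0.56·4777756 = -3046730.330, which is < -3035688
1·482061 − 0.28·4777756 = -855710.680, which is > -859512
-0.84·482061 + 0.62·4777756 = 2557277.480, which is < 2563263
This sign pattern matches Inner.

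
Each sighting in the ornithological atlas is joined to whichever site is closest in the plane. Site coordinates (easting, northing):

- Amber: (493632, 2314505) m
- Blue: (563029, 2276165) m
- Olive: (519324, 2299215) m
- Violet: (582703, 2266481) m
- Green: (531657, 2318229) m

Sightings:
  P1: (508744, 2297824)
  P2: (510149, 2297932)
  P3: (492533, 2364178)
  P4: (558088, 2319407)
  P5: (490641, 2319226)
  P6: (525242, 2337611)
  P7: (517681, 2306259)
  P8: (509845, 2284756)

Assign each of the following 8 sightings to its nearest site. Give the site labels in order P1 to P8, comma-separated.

Olive, Olive, Amber, Green, Amber, Green, Olive, Olive

P1 → Olive (d²=113871281.00)
P2 → Olive (d²=85826714.00)
P3 → Amber (d²=2468614730.00)
P4 → Green (d²=699985445.00)
P5 → Amber (d²=31233922.00)
P6 → Green (d²=416814149.00)
P7 → Olive (d²=52317385.00)
P8 → Olive (d²=298914122.00)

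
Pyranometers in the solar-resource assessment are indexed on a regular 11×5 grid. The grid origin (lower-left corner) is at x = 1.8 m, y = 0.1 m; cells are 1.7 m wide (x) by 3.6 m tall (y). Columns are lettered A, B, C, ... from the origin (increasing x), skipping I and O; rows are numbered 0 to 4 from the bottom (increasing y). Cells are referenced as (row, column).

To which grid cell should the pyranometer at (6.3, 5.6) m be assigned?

Column index: ⌊(6.3 − 1.8) / 1.7⌋ = ⌊2.647⌋ = 2 → column C
Row offset from origin: ⌊(5.6 − 0.1) / 3.6⌋ = ⌊1.528⌋ = 1 → row 1

(1, C)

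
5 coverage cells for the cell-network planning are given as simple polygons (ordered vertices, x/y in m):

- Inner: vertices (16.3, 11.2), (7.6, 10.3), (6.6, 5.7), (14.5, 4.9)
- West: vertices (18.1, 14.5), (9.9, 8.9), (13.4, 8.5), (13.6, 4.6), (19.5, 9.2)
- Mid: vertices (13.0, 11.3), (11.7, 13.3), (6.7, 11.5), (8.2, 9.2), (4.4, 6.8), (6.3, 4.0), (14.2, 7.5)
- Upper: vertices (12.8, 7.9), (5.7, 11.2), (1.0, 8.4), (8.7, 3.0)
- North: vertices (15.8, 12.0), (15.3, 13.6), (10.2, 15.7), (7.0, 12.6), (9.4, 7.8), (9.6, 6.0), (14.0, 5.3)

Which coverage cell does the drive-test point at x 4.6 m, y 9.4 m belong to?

Cast a ray rightward from (4.6, 9.4). For each polygon, the edges (by vertex number in listed order) whose endpoints lie on opposite sides of y = 9.4, where each meets that height, and whether that is right or left of the point:
Inner: 2–3 at x≈7.40 (right), 4–1 at x≈15.79 (right) → 2 crossings.
West: 1–2 at x≈10.63 (right), 5–1 at x≈19.45 (right) → 2 crossings.
Mid: 3–4 at x≈8.07 (right), 7–1 at x≈13.60 (right) → 2 crossings.
Upper: 1–2 at x≈9.57 (right), 2–3 at x≈2.68 (left) → 1 crossing.
North: 4–5 at x≈8.60 (right), 7–1 at x≈15.10 (right) → 2 crossings.
Only Upper has an odd count, so the point is inside Upper.

Upper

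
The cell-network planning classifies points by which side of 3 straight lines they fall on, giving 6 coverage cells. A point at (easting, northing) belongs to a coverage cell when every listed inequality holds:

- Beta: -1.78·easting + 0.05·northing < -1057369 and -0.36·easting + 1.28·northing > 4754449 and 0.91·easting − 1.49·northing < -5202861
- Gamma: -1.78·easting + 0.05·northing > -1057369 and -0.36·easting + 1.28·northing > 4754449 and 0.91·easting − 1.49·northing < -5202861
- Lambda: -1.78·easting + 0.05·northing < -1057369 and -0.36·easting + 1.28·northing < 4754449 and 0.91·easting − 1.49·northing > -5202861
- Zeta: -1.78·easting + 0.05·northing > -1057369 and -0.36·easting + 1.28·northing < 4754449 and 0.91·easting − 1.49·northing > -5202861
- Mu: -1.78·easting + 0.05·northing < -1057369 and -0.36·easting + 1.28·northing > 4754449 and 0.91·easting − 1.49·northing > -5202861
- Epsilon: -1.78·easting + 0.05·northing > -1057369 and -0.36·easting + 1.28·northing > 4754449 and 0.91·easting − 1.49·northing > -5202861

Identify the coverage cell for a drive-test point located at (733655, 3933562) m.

Mu

-1.78·733655 + 0.05·3933562 = -1109227.800, which is < -1057369
-0.36·733655 + 1.28·3933562 = 4770843.560, which is > 4754449
0.91·733655 − 1.49·3933562 = -5193381.330, which is > -5202861
This sign pattern matches Mu.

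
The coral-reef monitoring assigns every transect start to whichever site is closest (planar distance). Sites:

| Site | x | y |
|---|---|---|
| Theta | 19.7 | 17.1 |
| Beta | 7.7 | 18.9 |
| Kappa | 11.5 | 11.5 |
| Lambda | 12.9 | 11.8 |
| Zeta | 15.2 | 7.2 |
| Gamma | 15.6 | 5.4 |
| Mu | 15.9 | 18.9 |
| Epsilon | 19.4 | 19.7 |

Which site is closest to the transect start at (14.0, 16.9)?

Mu

Squared distances to each site:
Theta: 32.530; Beta: 43.690; Kappa: 35.410; Lambda: 27.220; Zeta: 95.530; Gamma: 134.810; Mu: 7.610; Epsilon: 37.000.
Minimum at Mu.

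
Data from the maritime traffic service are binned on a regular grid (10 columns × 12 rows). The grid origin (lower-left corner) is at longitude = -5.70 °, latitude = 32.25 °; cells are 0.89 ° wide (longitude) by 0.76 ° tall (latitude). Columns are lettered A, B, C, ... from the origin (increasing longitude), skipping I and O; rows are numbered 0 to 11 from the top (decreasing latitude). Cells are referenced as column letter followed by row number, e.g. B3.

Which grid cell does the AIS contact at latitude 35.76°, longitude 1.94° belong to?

Column index: ⌊(1.94 − -5.70) / 0.89⌋ = ⌊8.584⌋ = 8 → column J
Row offset from origin: ⌊(35.76 − 32.25) / 0.76⌋ = ⌊4.618⌋ = 4 → row 7 (counted from top)

J7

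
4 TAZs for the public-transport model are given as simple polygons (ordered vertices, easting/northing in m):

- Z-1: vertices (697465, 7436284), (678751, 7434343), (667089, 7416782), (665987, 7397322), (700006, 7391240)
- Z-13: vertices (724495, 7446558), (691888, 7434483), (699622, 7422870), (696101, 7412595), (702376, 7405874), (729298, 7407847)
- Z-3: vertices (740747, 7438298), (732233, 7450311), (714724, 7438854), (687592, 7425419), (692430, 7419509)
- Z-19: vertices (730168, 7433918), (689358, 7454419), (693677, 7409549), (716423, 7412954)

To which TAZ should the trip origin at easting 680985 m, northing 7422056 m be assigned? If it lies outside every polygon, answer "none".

Z-1

Cast a ray rightward from (680985, 7422056). For each polygon, the edges (by vertex number in listed order) whose endpoints lie on opposite sides of northing = 7422056, where each meets that height, and whether that is right or left of the point:
Z-1: 2–3 at easting≈670591.4 (left), 5–1 at easting≈698267.6 (right) → 1 crossing.
Z-13: 3–4 at easting≈699343.1 (right), 6–1 at easting≈727535.0 (right) → 2 crossings.
Z-3: 4–5 at easting≈690345.0 (right), 5–1 at easting≈698979.8 (right) → 2 crossings.
Z-19: 2–3 at easting≈692473.1 (right), 4–1 at easting≈722390.7 (right) → 2 crossings.
Only Z-1 has an odd count, so the point is inside Z-1.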